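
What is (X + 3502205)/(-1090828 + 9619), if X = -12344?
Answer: -1163287/360403 ≈ -3.2277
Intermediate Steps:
(X + 3502205)/(-1090828 + 9619) = (-12344 + 3502205)/(-1090828 + 9619) = 3489861/(-1081209) = 3489861*(-1/1081209) = -1163287/360403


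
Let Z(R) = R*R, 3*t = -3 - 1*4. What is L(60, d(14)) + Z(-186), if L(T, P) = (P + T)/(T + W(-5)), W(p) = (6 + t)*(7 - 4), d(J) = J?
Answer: 2456390/71 ≈ 34597.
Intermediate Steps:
t = -7/3 (t = (-3 - 1*4)/3 = (-3 - 4)/3 = (⅓)*(-7) = -7/3 ≈ -2.3333)
Z(R) = R²
W(p) = 11 (W(p) = (6 - 7/3)*(7 - 4) = (11/3)*3 = 11)
L(T, P) = (P + T)/(11 + T) (L(T, P) = (P + T)/(T + 11) = (P + T)/(11 + T))
L(60, d(14)) + Z(-186) = (14 + 60)/(11 + 60) + (-186)² = 74/71 + 34596 = 2456390/71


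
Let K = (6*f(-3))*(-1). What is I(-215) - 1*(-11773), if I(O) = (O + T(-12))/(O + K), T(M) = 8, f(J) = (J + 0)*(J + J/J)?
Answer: 2955230/251 ≈ 11774.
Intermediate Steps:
f(J) = J*(1 + J) (f(J) = J*(J + 1) = J*(1 + J))
K = -36 (K = (6*(-3*(1 - 3)))*(-1) = (6*(-3*(-2)))*(-1) = (6*6)*(-1) = 36*(-1) = -36)
I(O) = (8 + O)/(-36 + O) (I(O) = (O + 8)/(O - 36) = (8 + O)/(-36 + O))
I(-215) - 1*(-11773) = (8 - 215)/(-36 - 215) - 1*(-11773) = -207/(-251) + 11773 = -1/251*(-207) + 11773 = 207/251 + 11773 = 2955230/251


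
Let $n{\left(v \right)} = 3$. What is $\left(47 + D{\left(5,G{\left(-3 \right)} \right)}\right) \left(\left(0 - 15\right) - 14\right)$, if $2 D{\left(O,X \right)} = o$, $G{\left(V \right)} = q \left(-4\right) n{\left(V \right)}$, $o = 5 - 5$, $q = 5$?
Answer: $-1363$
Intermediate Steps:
$o = 0$ ($o = 5 - 5 = 0$)
$G{\left(V \right)} = -60$ ($G{\left(V \right)} = 5 \left(-4\right) 3 = \left(-20\right) 3 = -60$)
$D{\left(O,X \right)} = 0$ ($D{\left(O,X \right)} = \frac{1}{2} \cdot 0 = 0$)
$\left(47 + D{\left(5,G{\left(-3 \right)} \right)}\right) \left(\left(0 - 15\right) - 14\right) = \left(47 + 0\right) \left(\left(0 - 15\right) - 14\right) = 47 \left(-15 - 14\right) = 47 \left(-29\right) = -1363$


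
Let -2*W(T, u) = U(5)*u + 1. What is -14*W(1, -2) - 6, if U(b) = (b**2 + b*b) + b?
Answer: -769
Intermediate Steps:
U(b) = b + 2*b**2 (U(b) = (b**2 + b**2) + b = 2*b**2 + b = b + 2*b**2)
W(T, u) = -1/2 - 55*u/2 (W(T, u) = -((5*(1 + 2*5))*u + 1)/2 = -((5*(1 + 10))*u + 1)/2 = -((5*11)*u + 1)/2 = -(55*u + 1)/2 = -(1 + 55*u)/2 = -1/2 - 55*u/2)
-14*W(1, -2) - 6 = -14*(-1/2 - 55/2*(-2)) - 6 = -14*(-1/2 + 55) - 6 = -14*109/2 - 6 = -763 - 6 = -769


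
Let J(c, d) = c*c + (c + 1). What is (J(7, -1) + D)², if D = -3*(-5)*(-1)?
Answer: 1764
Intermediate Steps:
J(c, d) = 1 + c + c² (J(c, d) = c² + (1 + c) = 1 + c + c²)
D = -15 (D = 15*(-1) = -15)
(J(7, -1) + D)² = ((1 + 7 + 7²) - 15)² = ((1 + 7 + 49) - 15)² = (57 - 15)² = 42² = 1764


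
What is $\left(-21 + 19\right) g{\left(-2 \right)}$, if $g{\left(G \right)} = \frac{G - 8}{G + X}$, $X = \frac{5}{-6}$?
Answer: $- \frac{120}{17} \approx -7.0588$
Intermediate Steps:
$X = - \frac{5}{6}$ ($X = 5 \left(- \frac{1}{6}\right) = - \frac{5}{6} \approx -0.83333$)
$g{\left(G \right)} = \frac{-8 + G}{- \frac{5}{6} + G}$ ($g{\left(G \right)} = \frac{G - 8}{G - \frac{5}{6}} = \frac{-8 + G}{- \frac{5}{6} + G}$)
$\left(-21 + 19\right) g{\left(-2 \right)} = \left(-21 + 19\right) \frac{6 \left(-8 - 2\right)}{-5 + 6 \left(-2\right)} = - 2 \cdot 6 \frac{1}{-5 - 12} \left(-10\right) = - 2 \cdot 6 \frac{1}{-17} \left(-10\right) = - 2 \cdot 6 \left(- \frac{1}{17}\right) \left(-10\right) = \left(-2\right) \frac{60}{17} = - \frac{120}{17}$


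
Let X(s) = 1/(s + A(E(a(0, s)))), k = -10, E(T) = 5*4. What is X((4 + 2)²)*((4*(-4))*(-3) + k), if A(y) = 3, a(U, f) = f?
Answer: 38/39 ≈ 0.97436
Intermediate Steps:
E(T) = 20
X(s) = 1/(3 + s) (X(s) = 1/(s + 3) = 1/(3 + s))
X((4 + 2)²)*((4*(-4))*(-3) + k) = ((4*(-4))*(-3) - 10)/(3 + (4 + 2)²) = (-16*(-3) - 10)/(3 + 6²) = (48 - 10)/(3 + 36) = 38/39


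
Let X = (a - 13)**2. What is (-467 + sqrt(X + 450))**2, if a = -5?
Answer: 218863 - 2802*sqrt(86) ≈ 1.9288e+5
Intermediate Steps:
X = 324 (X = (-5 - 13)**2 = (-18)**2 = 324)
(-467 + sqrt(X + 450))**2 = (-467 + sqrt(324 + 450))**2 = (-467 + sqrt(774))**2 = (-467 + 3*sqrt(86))**2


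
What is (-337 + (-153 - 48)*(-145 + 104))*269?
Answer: 2126176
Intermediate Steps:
(-337 + (-153 - 48)*(-145 + 104))*269 = (-337 - 201*(-41))*269 = (-337 + 8241)*269 = 7904*269 = 2126176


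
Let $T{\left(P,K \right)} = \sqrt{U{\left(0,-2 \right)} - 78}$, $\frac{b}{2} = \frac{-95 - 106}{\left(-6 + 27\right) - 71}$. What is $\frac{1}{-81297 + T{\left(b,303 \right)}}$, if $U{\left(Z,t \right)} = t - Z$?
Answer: $- \frac{81297}{6609202289} - \frac{4 i \sqrt{5}}{6609202289} \approx -1.2301 \cdot 10^{-5} - 1.3533 \cdot 10^{-9} i$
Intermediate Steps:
$b = \frac{201}{25}$ ($b = 2 \frac{-95 - 106}{\left(-6 + 27\right) - 71} = 2 \left(- \frac{201}{21 - 71}\right) = 2 \left(- \frac{201}{-50}\right) = 2 \left(\left(-201\right) \left(- \frac{1}{50}\right)\right) = 2 \cdot \frac{201}{50} = \frac{201}{25} \approx 8.04$)
$T{\left(P,K \right)} = 4 i \sqrt{5}$ ($T{\left(P,K \right)} = \sqrt{\left(-2 - 0\right) - 78} = \sqrt{\left(-2 + 0\right) - 78} = \sqrt{-2 - 78} = \sqrt{-80} = 4 i \sqrt{5}$)
$\frac{1}{-81297 + T{\left(b,303 \right)}} = \frac{1}{-81297 + 4 i \sqrt{5}}$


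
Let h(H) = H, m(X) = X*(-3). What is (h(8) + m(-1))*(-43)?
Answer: -473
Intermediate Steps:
m(X) = -3*X
(h(8) + m(-1))*(-43) = (8 - 3*(-1))*(-43) = (8 + 3)*(-43) = 11*(-43) = -473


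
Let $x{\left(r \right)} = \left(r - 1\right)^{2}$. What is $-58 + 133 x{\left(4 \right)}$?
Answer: $1139$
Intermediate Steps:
$x{\left(r \right)} = \left(-1 + r\right)^{2}$
$-58 + 133 x{\left(4 \right)} = -58 + 133 \left(-1 + 4\right)^{2} = -58 + 133 \cdot 3^{2} = -58 + 133 \cdot 9 = -58 + 1197 = 1139$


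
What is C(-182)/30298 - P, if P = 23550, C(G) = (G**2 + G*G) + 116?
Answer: -356725768/15149 ≈ -23548.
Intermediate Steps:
C(G) = 116 + 2*G**2 (C(G) = (G**2 + G**2) + 116 = 2*G**2 + 116 = 116 + 2*G**2)
C(-182)/30298 - P = (116 + 2*(-182)**2)/30298 - 1*23550 = (116 + 2*33124)*(1/30298) - 23550 = (116 + 66248)*(1/30298) - 23550 = 66364*(1/30298) - 23550 = 33182/15149 - 23550 = -356725768/15149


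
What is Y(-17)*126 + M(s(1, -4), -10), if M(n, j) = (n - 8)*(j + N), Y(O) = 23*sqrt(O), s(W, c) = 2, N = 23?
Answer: -78 + 2898*I*sqrt(17) ≈ -78.0 + 11949.0*I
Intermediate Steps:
M(n, j) = (-8 + n)*(23 + j) (M(n, j) = (n - 8)*(j + 23) = (-8 + n)*(23 + j))
Y(-17)*126 + M(s(1, -4), -10) = (23*sqrt(-17))*126 + (-184 - 8*(-10) + 23*2 - 10*2) = (23*(I*sqrt(17)))*126 + (-184 + 80 + 46 - 20) = (23*I*sqrt(17))*126 - 78 = 2898*I*sqrt(17) - 78 = -78 + 2898*I*sqrt(17)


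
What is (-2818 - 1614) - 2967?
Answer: -7399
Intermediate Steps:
(-2818 - 1614) - 2967 = -4432 - 2967 = -7399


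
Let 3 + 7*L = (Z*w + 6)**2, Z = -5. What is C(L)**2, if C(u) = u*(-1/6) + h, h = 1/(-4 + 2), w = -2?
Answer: 18769/441 ≈ 42.560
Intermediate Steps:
h = -1/2 (h = 1/(-2) = -1/2 ≈ -0.50000)
L = 253/7 (L = -3/7 + (-5*(-2) + 6)**2/7 = -3/7 + (10 + 6)**2/7 = -3/7 + (1/7)*16**2 = -3/7 + (1/7)*256 = -3/7 + 256/7 = 253/7 ≈ 36.143)
C(u) = -1/2 - u/6 (C(u) = u*(-1/6) - 1/2 = -u/6 - 1/2 = -1/2 - u/6)
C(L)**2 = (-1/2 - 1/6*253/7)**2 = (-1/2 - 253/42)**2 = (-137/21)**2 = 18769/441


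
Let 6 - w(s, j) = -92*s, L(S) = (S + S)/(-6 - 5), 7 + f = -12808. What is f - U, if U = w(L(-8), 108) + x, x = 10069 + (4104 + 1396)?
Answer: -313762/11 ≈ -28524.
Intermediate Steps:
f = -12815 (f = -7 - 12808 = -12815)
L(S) = -2*S/11 (L(S) = (2*S)/(-11) = (2*S)*(-1/11) = -2*S/11)
w(s, j) = 6 + 92*s (w(s, j) = 6 - (-92)*s = 6 + 92*s)
x = 15569 (x = 10069 + 5500 = 15569)
U = 172797/11 (U = (6 + 92*(-2/11*(-8))) + 15569 = (6 + 92*(16/11)) + 15569 = (6 + 1472/11) + 15569 = 1538/11 + 15569 = 172797/11 ≈ 15709.)
f - U = -12815 - 1*172797/11 = -12815 - 172797/11 = -313762/11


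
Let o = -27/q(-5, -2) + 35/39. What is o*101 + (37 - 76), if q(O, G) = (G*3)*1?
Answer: 39479/78 ≈ 506.14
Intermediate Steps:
q(O, G) = 3*G (q(O, G) = (3*G)*1 = 3*G)
o = 421/78 (o = -27/(3*(-2)) + 35/39 = -27/(-6) + 35*(1/39) = -27*(-⅙) + 35/39 = 9/2 + 35/39 = 421/78 ≈ 5.3974)
o*101 + (37 - 76) = (421/78)*101 + (37 - 76) = 42521/78 - 39 = 39479/78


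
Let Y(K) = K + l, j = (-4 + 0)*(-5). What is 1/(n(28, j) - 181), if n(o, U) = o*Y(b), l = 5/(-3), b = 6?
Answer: -3/179 ≈ -0.016760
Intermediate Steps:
j = 20 (j = -4*(-5) = 20)
l = -5/3 (l = 5*(-⅓) = -5/3 ≈ -1.6667)
Y(K) = -5/3 + K (Y(K) = K - 5/3 = -5/3 + K)
n(o, U) = 13*o/3 (n(o, U) = o*(-5/3 + 6) = o*(13/3) = 13*o/3)
1/(n(28, j) - 181) = 1/((13/3)*28 - 181) = 1/(364/3 - 181) = 1/(-179/3) = -3/179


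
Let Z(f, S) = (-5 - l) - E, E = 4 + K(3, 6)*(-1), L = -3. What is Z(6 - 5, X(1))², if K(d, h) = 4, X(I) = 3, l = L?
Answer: 4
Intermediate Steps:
l = -3
E = 0 (E = 4 + 4*(-1) = 4 - 4 = 0)
Z(f, S) = -2 (Z(f, S) = (-5 - 1*(-3)) - 1*0 = (-5 + 3) + 0 = -2 + 0 = -2)
Z(6 - 5, X(1))² = (-2)² = 4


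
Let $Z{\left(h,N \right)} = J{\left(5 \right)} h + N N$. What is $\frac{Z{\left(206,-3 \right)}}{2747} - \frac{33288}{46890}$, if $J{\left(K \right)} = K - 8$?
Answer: $- \frac{19999691}{21467805} \approx -0.93161$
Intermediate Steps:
$J{\left(K \right)} = -8 + K$ ($J{\left(K \right)} = K - 8 = -8 + K$)
$Z{\left(h,N \right)} = N^{2} - 3 h$ ($Z{\left(h,N \right)} = \left(-8 + 5\right) h + N N = - 3 h + N^{2} = N^{2} - 3 h$)
$\frac{Z{\left(206,-3 \right)}}{2747} - \frac{33288}{46890} = \frac{\left(-3\right)^{2} - 618}{2747} - \frac{33288}{46890} = \left(9 - 618\right) \frac{1}{2747} - \frac{5548}{7815} = \left(-609\right) \frac{1}{2747} - \frac{5548}{7815} = - \frac{609}{2747} - \frac{5548}{7815} = - \frac{19999691}{21467805}$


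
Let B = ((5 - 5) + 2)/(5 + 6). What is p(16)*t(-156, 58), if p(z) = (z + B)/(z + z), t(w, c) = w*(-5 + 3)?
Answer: 3471/22 ≈ 157.77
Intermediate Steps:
t(w, c) = -2*w (t(w, c) = w*(-2) = -2*w)
B = 2/11 (B = (0 + 2)/11 = 2*(1/11) = 2/11 ≈ 0.18182)
p(z) = (2/11 + z)/(2*z) (p(z) = (z + 2/11)/(z + z) = (2/11 + z)/((2*z)) = (2/11 + z)*(1/(2*z)) = (2/11 + z)/(2*z))
p(16)*t(-156, 58) = ((1/22)*(2 + 11*16)/16)*(-2*(-156)) = ((1/22)*(1/16)*(2 + 176))*312 = ((1/22)*(1/16)*178)*312 = (89/176)*312 = 3471/22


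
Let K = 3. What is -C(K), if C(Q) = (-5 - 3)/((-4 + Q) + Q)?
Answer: 4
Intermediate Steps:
C(Q) = -8/(-4 + 2*Q)
-C(K) = -(-4)/(-2 + 3) = -(-4)/1 = -(-4) = -1*(-4) = 4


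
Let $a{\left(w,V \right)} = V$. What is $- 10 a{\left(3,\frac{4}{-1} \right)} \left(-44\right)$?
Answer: $-1760$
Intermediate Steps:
$- 10 a{\left(3,\frac{4}{-1} \right)} \left(-44\right) = - 10 \frac{4}{-1} \left(-44\right) = - 10 \cdot 4 \left(-1\right) \left(-44\right) = \left(-10\right) \left(-4\right) \left(-44\right) = 40 \left(-44\right) = -1760$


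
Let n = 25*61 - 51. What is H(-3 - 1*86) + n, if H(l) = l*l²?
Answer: -703495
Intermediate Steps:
H(l) = l³
n = 1474 (n = 1525 - 51 = 1474)
H(-3 - 1*86) + n = (-3 - 1*86)³ + 1474 = (-3 - 86)³ + 1474 = (-89)³ + 1474 = -704969 + 1474 = -703495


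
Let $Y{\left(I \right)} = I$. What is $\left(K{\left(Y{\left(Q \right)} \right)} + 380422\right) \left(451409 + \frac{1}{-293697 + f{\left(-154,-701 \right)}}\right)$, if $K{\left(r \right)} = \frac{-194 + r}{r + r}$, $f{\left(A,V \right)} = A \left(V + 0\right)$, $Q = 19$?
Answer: $\frac{606033508010706923}{3529117} \approx 1.7172 \cdot 10^{11}$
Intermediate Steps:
$f{\left(A,V \right)} = A V$
$K{\left(r \right)} = \frac{-194 + r}{2 r}$
$\left(K{\left(Y{\left(Q \right)} \right)} + 380422\right) \left(451409 + \frac{1}{-293697 + f{\left(-154,-701 \right)}}\right) = \left(\frac{-194 + 19}{2 \cdot 19} + 380422\right) \left(451409 + \frac{1}{-293697 - -107954}\right) = \left(\frac{1}{2} \cdot \frac{1}{19} \left(-175\right) + 380422\right) \left(451409 + \frac{1}{-293697 + 107954}\right) = \left(- \frac{175}{38} + 380422\right) \left(451409 + \frac{1}{-185743}\right) = \frac{14455861 \left(451409 - \frac{1}{185743}\right)}{38} = \frac{14455861}{38} \cdot \frac{83846061886}{185743} = \frac{606033508010706923}{3529117}$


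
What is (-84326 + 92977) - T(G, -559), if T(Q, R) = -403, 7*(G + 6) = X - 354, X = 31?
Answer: 9054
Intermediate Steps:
G = -365/7 (G = -6 + (31 - 354)/7 = -6 + (⅐)*(-323) = -6 - 323/7 = -365/7 ≈ -52.143)
(-84326 + 92977) - T(G, -559) = (-84326 + 92977) - 1*(-403) = 8651 + 403 = 9054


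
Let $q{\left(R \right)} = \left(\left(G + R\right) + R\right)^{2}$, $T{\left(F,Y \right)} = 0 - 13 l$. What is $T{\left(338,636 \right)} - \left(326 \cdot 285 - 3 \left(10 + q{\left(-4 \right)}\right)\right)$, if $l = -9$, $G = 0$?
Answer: $-92571$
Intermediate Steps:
$T{\left(F,Y \right)} = 117$ ($T{\left(F,Y \right)} = 0 - -117 = 0 + 117 = 117$)
$q{\left(R \right)} = 4 R^{2}$ ($q{\left(R \right)} = \left(\left(0 + R\right) + R\right)^{2} = \left(R + R\right)^{2} = \left(2 R\right)^{2} = 4 R^{2}$)
$T{\left(338,636 \right)} - \left(326 \cdot 285 - 3 \left(10 + q{\left(-4 \right)}\right)\right) = 117 - \left(326 \cdot 285 - 3 \left(10 + 4 \left(-4\right)^{2}\right)\right) = 117 - \left(92910 - 3 \left(10 + 4 \cdot 16\right)\right) = 117 - \left(92910 - 3 \left(10 + 64\right)\right) = 117 - \left(92910 - 222\right) = 117 - 92688 = -92571$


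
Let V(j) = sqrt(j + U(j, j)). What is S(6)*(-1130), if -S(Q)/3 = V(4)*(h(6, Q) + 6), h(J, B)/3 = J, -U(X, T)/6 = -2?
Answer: 325440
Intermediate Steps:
U(X, T) = 12 (U(X, T) = -6*(-2) = 12)
V(j) = sqrt(12 + j) (V(j) = sqrt(j + 12) = sqrt(12 + j))
h(J, B) = 3*J
S(Q) = -288 (S(Q) = -3*sqrt(12 + 4)*(3*6 + 6) = -3*sqrt(16)*(18 + 6) = -12*24 = -3*96 = -288)
S(6)*(-1130) = -288*(-1130) = 325440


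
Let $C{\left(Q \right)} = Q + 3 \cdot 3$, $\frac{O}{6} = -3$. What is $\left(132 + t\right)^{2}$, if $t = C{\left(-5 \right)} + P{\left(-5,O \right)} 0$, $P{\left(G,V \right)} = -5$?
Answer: $18496$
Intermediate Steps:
$O = -18$ ($O = 6 \left(-3\right) = -18$)
$C{\left(Q \right)} = 9 + Q$ ($C{\left(Q \right)} = Q + 9 = 9 + Q$)
$t = 4$ ($t = \left(9 - 5\right) - 0 = 4 + 0 = 4$)
$\left(132 + t\right)^{2} = \left(132 + 4\right)^{2} = 136^{2} = 18496$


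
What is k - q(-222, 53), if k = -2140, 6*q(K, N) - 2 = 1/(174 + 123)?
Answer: -3814075/1782 ≈ -2140.3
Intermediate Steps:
q(K, N) = 595/1782 (q(K, N) = ⅓ + 1/(6*(174 + 123)) = ⅓ + (⅙)/297 = ⅓ + (⅙)*(1/297) = ⅓ + 1/1782 = 595/1782)
k - q(-222, 53) = -2140 - 1*595/1782 = -2140 - 595/1782 = -3814075/1782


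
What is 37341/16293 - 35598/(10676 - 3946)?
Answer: -54782214/18275315 ≈ -2.9976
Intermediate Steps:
37341/16293 - 35598/(10676 - 3946) = 37341*(1/16293) - 35598/6730 = 12447/5431 - 35598*1/6730 = 12447/5431 - 17799/3365 = -54782214/18275315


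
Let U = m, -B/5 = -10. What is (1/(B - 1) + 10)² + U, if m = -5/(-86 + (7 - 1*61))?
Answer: 964667/9604 ≈ 100.44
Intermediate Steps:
B = 50 (B = -5*(-10) = 50)
m = 1/28 (m = -5/(-86 + (7 - 61)) = -5/(-86 - 54) = -5/(-140) = -1/140*(-5) = 1/28 ≈ 0.035714)
U = 1/28 ≈ 0.035714
(1/(B - 1) + 10)² + U = (1/(50 - 1) + 10)² + 1/28 = (1/49 + 10)² + 1/28 = (491/49)² + 1/28 = 241081/2401 + 1/28 = 964667/9604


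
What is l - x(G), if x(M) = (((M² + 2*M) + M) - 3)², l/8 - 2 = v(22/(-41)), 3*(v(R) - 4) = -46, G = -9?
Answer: -8027/3 ≈ -2675.7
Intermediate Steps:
v(R) = -34/3 (v(R) = 4 + (⅓)*(-46) = 4 - 46/3 = -34/3)
l = -224/3 (l = 16 + 8*(-34/3) = 16 - 272/3 = -224/3 ≈ -74.667)
x(M) = (-3 + M² + 3*M)² (x(M) = ((M² + 3*M) - 3)² = (-3 + M² + 3*M)²)
l - x(G) = -224/3 - (-3 + (-9)² + 3*(-9))² = -224/3 - (-3 + 81 - 27)² = -224/3 - 1*51² = -224/3 - 1*2601 = -224/3 - 2601 = -8027/3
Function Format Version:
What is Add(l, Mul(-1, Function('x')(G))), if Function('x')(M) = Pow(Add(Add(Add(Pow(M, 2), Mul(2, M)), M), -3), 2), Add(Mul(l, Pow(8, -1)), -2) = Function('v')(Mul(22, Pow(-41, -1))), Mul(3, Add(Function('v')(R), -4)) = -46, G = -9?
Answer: Rational(-8027, 3) ≈ -2675.7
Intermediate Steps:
Function('v')(R) = Rational(-34, 3) (Function('v')(R) = Add(4, Mul(Rational(1, 3), -46)) = Add(4, Rational(-46, 3)) = Rational(-34, 3))
l = Rational(-224, 3) (l = Add(16, Mul(8, Rational(-34, 3))) = Add(16, Rational(-272, 3)) = Rational(-224, 3) ≈ -74.667)
Function('x')(M) = Pow(Add(-3, Pow(M, 2), Mul(3, M)), 2) (Function('x')(M) = Pow(Add(Add(Pow(M, 2), Mul(3, M)), -3), 2) = Pow(Add(-3, Pow(M, 2), Mul(3, M)), 2))
Add(l, Mul(-1, Function('x')(G))) = Add(Rational(-224, 3), Mul(-1, Pow(Add(-3, Pow(-9, 2), Mul(3, -9)), 2))) = Add(Rational(-224, 3), Mul(-1, Pow(Add(-3, 81, -27), 2))) = Add(Rational(-224, 3), Mul(-1, Pow(51, 2))) = Add(Rational(-224, 3), Mul(-1, 2601)) = Add(Rational(-224, 3), -2601) = Rational(-8027, 3)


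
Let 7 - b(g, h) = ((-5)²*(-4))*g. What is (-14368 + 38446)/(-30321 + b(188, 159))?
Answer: -4013/1919 ≈ -2.0912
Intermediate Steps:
b(g, h) = 7 + 100*g (b(g, h) = 7 - (-5)²*(-4)*g = 7 - 25*(-4)*g = 7 - (-100)*g = 7 + 100*g)
(-14368 + 38446)/(-30321 + b(188, 159)) = (-14368 + 38446)/(-30321 + (7 + 100*188)) = 24078/(-30321 + (7 + 18800)) = 24078/(-30321 + 18807) = 24078/(-11514) = 24078*(-1/11514) = -4013/1919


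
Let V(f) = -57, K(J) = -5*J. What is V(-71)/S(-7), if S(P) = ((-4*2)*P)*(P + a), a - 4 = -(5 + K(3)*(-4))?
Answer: 57/3808 ≈ 0.014968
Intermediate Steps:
a = -61 (a = 4 - (5 - 5*3*(-4)) = 4 - (5 - 15*(-4)) = 4 - (5 + 60) = 4 - 1*65 = 4 - 65 = -61)
S(P) = -8*P*(-61 + P) (S(P) = ((-4*2)*P)*(P - 61) = (-8*P)*(-61 + P) = -8*P*(-61 + P))
V(-71)/S(-7) = -57*(-1/(56*(61 - 1*(-7)))) = -57*(-1/(56*(61 + 7))) = -57/(8*(-7)*68) = -57/(-3808) = -57*(-1/3808) = 57/3808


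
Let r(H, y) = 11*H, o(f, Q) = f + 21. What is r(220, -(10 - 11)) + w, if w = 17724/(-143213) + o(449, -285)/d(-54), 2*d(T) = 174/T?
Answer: 1262656052/593311 ≈ 2128.2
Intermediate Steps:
o(f, Q) = 21 + f
d(T) = 87/T (d(T) = (174/T)/2 = 87/T)
w = -173156568/593311 (w = 17724/(-143213) + (21 + 449)/((87/(-54))) = 17724*(-1/143213) + 470/((87*(-1/54))) = -2532/20459 + 470/(-29/18) = -2532/20459 + 470*(-18/29) = -2532/20459 - 8460/29 = -173156568/593311 ≈ -291.85)
r(220, -(10 - 11)) + w = 11*220 - 173156568/593311 = 2420 - 173156568/593311 = 1262656052/593311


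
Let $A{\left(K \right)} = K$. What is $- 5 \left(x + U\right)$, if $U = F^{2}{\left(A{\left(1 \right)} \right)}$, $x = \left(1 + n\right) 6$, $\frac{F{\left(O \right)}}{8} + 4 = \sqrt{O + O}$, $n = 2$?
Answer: $-5850 + 2560 \sqrt{2} \approx -2229.6$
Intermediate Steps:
$F{\left(O \right)} = -32 + 8 \sqrt{2} \sqrt{O}$ ($F{\left(O \right)} = -32 + 8 \sqrt{O + O} = -32 + 8 \sqrt{2 O} = -32 + 8 \sqrt{2} \sqrt{O}$)
$x = 18$ ($x = \left(1 + 2\right) 6 = 3 \cdot 6 = 18$)
$U = \left(-32 + 8 \sqrt{2}\right)^{2}$ ($U = \left(-32 + 8 \sqrt{2} \sqrt{1}\right)^{2} = \left(-32 + 8 \sqrt{2} \cdot 1\right)^{2} = \left(-32 + 8 \sqrt{2}\right)^{2} \approx 427.92$)
$- 5 \left(x + U\right) = - 5 \left(18 + \left(1152 - 512 \sqrt{2}\right)\right) = - 5 \left(1170 - 512 \sqrt{2}\right) = -5850 + 2560 \sqrt{2}$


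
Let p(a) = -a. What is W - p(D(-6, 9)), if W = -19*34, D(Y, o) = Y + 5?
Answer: -647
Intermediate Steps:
D(Y, o) = 5 + Y
W = -646
W - p(D(-6, 9)) = -646 - (-1)*(5 - 6) = -646 - (-1)*(-1) = -646 - 1*1 = -646 - 1 = -647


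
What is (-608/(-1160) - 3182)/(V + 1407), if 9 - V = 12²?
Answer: -230657/92220 ≈ -2.5012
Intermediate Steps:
V = -135 (V = 9 - 1*12² = 9 - 1*144 = 9 - 144 = -135)
(-608/(-1160) - 3182)/(V + 1407) = (-608/(-1160) - 3182)/(-135 + 1407) = (-608*(-1/1160) - 3182)/1272 = (76/145 - 3182)*(1/1272) = -461314/145*1/1272 = -230657/92220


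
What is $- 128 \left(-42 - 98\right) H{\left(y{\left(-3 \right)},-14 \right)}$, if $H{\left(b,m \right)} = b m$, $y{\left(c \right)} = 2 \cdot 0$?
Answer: $0$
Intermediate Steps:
$y{\left(c \right)} = 0$
$- 128 \left(-42 - 98\right) H{\left(y{\left(-3 \right)},-14 \right)} = - 128 \left(-42 - 98\right) 0 \left(-14\right) = - 128 \left(-42 - 98\right) 0 = - 128 \left(-140\right) 0 = - \left(-17920\right) 0 = \left(-1\right) 0 = 0$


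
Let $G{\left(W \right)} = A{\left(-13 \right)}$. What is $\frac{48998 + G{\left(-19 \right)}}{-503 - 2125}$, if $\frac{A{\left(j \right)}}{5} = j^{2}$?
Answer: $- \frac{49843}{2628} \approx -18.966$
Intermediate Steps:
$A{\left(j \right)} = 5 j^{2}$
$G{\left(W \right)} = 845$ ($G{\left(W \right)} = 5 \left(-13\right)^{2} = 5 \cdot 169 = 845$)
$\frac{48998 + G{\left(-19 \right)}}{-503 - 2125} = \frac{48998 + 845}{-503 - 2125} = \frac{49843}{-2628} = 49843 \left(- \frac{1}{2628}\right) = - \frac{49843}{2628}$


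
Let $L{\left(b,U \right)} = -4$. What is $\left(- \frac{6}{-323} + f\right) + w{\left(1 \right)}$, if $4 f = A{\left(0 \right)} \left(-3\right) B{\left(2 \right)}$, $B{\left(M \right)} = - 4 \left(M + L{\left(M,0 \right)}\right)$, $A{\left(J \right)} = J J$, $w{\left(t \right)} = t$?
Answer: $\frac{329}{323} \approx 1.0186$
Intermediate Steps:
$A{\left(J \right)} = J^{2}$
$B{\left(M \right)} = 16 - 4 M$ ($B{\left(M \right)} = - 4 \left(M - 4\right) = - 4 \left(-4 + M\right) = 16 - 4 M$)
$f = 0$ ($f = \frac{0^{2} \left(-3\right) \left(16 - 8\right)}{4} = \frac{0 \left(-3\right) \left(16 - 8\right)}{4} = \frac{0 \cdot 8}{4} = \frac{1}{4} \cdot 0 = 0$)
$\left(- \frac{6}{-323} + f\right) + w{\left(1 \right)} = \left(- \frac{6}{-323} + 0\right) + 1 = \left(\left(-6\right) \left(- \frac{1}{323}\right) + 0\right) + 1 = \left(\frac{6}{323} + 0\right) + 1 = \frac{6}{323} + 1 = \frac{329}{323}$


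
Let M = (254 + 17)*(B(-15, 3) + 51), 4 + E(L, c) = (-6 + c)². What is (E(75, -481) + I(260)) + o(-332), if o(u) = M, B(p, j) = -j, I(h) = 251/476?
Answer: 119082599/476 ≈ 2.5017e+5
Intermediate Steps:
I(h) = 251/476 (I(h) = 251*(1/476) = 251/476)
E(L, c) = -4 + (-6 + c)²
M = 13008 (M = (254 + 17)*(-1*3 + 51) = 271*(-3 + 51) = 271*48 = 13008)
o(u) = 13008
(E(75, -481) + I(260)) + o(-332) = ((-4 + (-6 - 481)²) + 251/476) + 13008 = ((-4 + (-487)²) + 251/476) + 13008 = ((-4 + 237169) + 251/476) + 13008 = (237165 + 251/476) + 13008 = 112890791/476 + 13008 = 119082599/476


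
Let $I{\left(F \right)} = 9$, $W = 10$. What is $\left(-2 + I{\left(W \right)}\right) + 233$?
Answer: $240$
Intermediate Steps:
$\left(-2 + I{\left(W \right)}\right) + 233 = \left(-2 + 9\right) + 233 = 7 + 233 = 240$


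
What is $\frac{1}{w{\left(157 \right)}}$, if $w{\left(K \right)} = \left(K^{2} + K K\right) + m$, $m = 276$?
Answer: $\frac{1}{49574} \approx 2.0172 \cdot 10^{-5}$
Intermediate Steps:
$w{\left(K \right)} = 276 + 2 K^{2}$ ($w{\left(K \right)} = \left(K^{2} + K K\right) + 276 = \left(K^{2} + K^{2}\right) + 276 = 2 K^{2} + 276 = 276 + 2 K^{2}$)
$\frac{1}{w{\left(157 \right)}} = \frac{1}{276 + 2 \cdot 157^{2}} = \frac{1}{276 + 2 \cdot 24649} = \frac{1}{276 + 49298} = \frac{1}{49574}$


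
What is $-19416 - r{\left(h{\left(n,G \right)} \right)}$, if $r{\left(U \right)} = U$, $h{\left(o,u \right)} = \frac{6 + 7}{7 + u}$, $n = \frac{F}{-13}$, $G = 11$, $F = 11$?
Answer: $- \frac{349501}{18} \approx -19417.0$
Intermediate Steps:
$n = - \frac{11}{13}$ ($n = \frac{11}{-13} = 11 \left(- \frac{1}{13}\right) = - \frac{11}{13} \approx -0.84615$)
$h{\left(o,u \right)} = \frac{13}{7 + u}$
$-19416 - r{\left(h{\left(n,G \right)} \right)} = -19416 - \frac{13}{7 + 11} = -19416 - \frac{13}{18} = - \frac{349501}{18}$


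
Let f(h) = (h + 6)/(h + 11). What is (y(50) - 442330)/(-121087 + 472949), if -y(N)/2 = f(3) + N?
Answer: -3097019/2463034 ≈ -1.2574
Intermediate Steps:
f(h) = (6 + h)/(11 + h)
y(N) = -9/7 - 2*N (y(N) = -2*((6 + 3)/(11 + 3) + N) = -2*(9/14 + N) = -9/7 - 2*N)
(y(50) - 442330)/(-121087 + 472949) = ((-9/7 - 2*50) - 442330)/(-121087 + 472949) = ((-9/7 - 100) - 442330)/351862 = (-709/7 - 442330)*(1/351862) = -3097019/7*1/351862 = -3097019/2463034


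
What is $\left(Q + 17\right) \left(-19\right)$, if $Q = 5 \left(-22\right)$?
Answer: $1767$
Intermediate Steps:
$Q = -110$
$\left(Q + 17\right) \left(-19\right) = \left(-110 + 17\right) \left(-19\right) = \left(-93\right) \left(-19\right) = 1767$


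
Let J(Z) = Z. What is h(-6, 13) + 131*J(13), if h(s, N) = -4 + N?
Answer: 1712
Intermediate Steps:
h(-6, 13) + 131*J(13) = (-4 + 13) + 131*13 = 9 + 1703 = 1712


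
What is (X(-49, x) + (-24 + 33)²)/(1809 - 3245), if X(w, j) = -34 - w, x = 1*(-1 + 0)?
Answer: -24/359 ≈ -0.066852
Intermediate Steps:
x = -1 (x = 1*(-1) = -1)
(X(-49, x) + (-24 + 33)²)/(1809 - 3245) = ((-34 - 1*(-49)) + (-24 + 33)²)/(1809 - 3245) = ((-34 + 49) + 9²)/(-1436) = (15 + 81)*(-1/1436) = 96*(-1/1436) = -24/359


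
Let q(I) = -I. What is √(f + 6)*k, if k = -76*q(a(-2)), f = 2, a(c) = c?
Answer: -304*√2 ≈ -429.92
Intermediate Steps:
k = -152 (k = -(-76)*(-2) = -76*2 = -152)
√(f + 6)*k = √(2 + 6)*(-152) = √8*(-152) = (2*√2)*(-152) = -304*√2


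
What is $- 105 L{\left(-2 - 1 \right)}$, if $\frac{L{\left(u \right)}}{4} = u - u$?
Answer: $0$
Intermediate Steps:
$L{\left(u \right)} = 0$ ($L{\left(u \right)} = 4 \left(u - u\right) = 4 \cdot 0 = 0$)
$- 105 L{\left(-2 - 1 \right)} = \left(-105\right) 0 = 0$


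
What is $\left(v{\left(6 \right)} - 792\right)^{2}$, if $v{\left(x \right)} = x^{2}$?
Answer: $571536$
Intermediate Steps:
$\left(v{\left(6 \right)} - 792\right)^{2} = \left(6^{2} - 792\right)^{2} = \left(36 - 792\right)^{2} = \left(-756\right)^{2} = 571536$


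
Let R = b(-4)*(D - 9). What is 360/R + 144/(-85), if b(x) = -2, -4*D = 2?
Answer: 27864/1615 ≈ 17.253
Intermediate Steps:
D = -½ (D = -¼*2 = -½ ≈ -0.50000)
R = 19 (R = -2*(-½ - 9) = -2*(-19/2) = 19)
360/R + 144/(-85) = 360/19 + 144/(-85) = 360*(1/19) + 144*(-1/85) = 360/19 - 144/85 = 27864/1615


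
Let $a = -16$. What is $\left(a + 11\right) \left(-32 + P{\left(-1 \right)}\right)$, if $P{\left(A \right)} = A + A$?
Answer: $170$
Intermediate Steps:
$P{\left(A \right)} = 2 A$
$\left(a + 11\right) \left(-32 + P{\left(-1 \right)}\right) = \left(-16 + 11\right) \left(-32 + 2 \left(-1\right)\right) = - 5 \left(-32 - 2\right) = \left(-5\right) \left(-34\right) = 170$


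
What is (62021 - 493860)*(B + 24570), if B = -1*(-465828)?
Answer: -211772981922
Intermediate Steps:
B = 465828
(62021 - 493860)*(B + 24570) = (62021 - 493860)*(465828 + 24570) = -431839*490398 = -211772981922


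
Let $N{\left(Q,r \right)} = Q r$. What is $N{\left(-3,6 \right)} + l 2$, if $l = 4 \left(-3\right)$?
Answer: $-42$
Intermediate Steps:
$l = -12$
$N{\left(-3,6 \right)} + l 2 = \left(-3\right) 6 - 24 = -18 - 24 = -42$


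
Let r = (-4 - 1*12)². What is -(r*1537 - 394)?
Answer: -393078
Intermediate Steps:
r = 256 (r = (-4 - 12)² = (-16)² = 256)
-(r*1537 - 394) = -(256*1537 - 394) = -(393472 - 394) = -1*393078 = -393078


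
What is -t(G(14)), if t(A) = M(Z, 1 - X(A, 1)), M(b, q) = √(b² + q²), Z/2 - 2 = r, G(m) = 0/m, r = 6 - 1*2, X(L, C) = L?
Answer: -√145 ≈ -12.042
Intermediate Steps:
r = 4 (r = 6 - 2 = 4)
G(m) = 0
Z = 12 (Z = 4 + 2*4 = 4 + 8 = 12)
t(A) = √(144 + (1 - A)²) (t(A) = √(12² + (1 - A)²) = √(144 + (1 - A)²))
-t(G(14)) = -√(144 + (-1 + 0)²) = -√(144 + (-1)²) = -√(144 + 1) = -√145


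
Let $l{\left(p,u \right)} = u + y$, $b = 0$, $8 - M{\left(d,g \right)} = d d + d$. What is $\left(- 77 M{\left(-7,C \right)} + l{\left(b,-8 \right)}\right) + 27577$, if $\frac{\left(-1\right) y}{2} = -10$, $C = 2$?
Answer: $30207$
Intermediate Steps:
$M{\left(d,g \right)} = 8 - d - d^{2}$ ($M{\left(d,g \right)} = 8 - \left(d d + d\right) = 8 - \left(d^{2} + d\right) = 8 - \left(d + d^{2}\right) = 8 - d - d^{2}$)
$y = 20$ ($y = \left(-2\right) \left(-10\right) = 20$)
$l{\left(p,u \right)} = 20 + u$ ($l{\left(p,u \right)} = u + 20 = 20 + u$)
$\left(- 77 M{\left(-7,C \right)} + l{\left(b,-8 \right)}\right) + 27577 = \left(- 77 \left(8 - -7 - \left(-7\right)^{2}\right) + \left(20 - 8\right)\right) + 27577 = \left(- 77 \left(8 + 7 - 49\right) + 12\right) + 27577 = \left(\left(-77\right) \left(-34\right) + 12\right) + 27577 = \left(2618 + 12\right) + 27577 = 2630 + 27577 = 30207$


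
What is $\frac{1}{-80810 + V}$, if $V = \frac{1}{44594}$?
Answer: $- \frac{44594}{3603641139} \approx -1.2375 \cdot 10^{-5}$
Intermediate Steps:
$V = \frac{1}{44594} \approx 2.2425 \cdot 10^{-5}$
$\frac{1}{-80810 + V} = \frac{1}{-80810 + \frac{1}{44594}} = \frac{1}{- \frac{3603641139}{44594}} = - \frac{44594}{3603641139}$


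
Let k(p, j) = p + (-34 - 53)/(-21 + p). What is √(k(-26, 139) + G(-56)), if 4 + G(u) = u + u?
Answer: I*√309589/47 ≈ 11.838*I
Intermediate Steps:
k(p, j) = p - 87/(-21 + p)
G(u) = -4 + 2*u (G(u) = -4 + (u + u) = -4 + 2*u)
√(k(-26, 139) + G(-56)) = √((-87 + (-26)² - 21*(-26))/(-21 - 26) + (-4 + 2*(-56))) = √((-87 + 676 + 546)/(-47) + (-4 - 112)) = √(-1/47*1135 - 116) = √(-1135/47 - 116) = √(-6587/47) = I*√309589/47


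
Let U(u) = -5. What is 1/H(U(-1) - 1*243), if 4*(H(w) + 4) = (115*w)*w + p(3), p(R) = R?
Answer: 4/7072947 ≈ 5.6553e-7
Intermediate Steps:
H(w) = -13/4 + 115*w²/4 (H(w) = -4 + ((115*w)*w + 3)/4 = -4 + (115*w² + 3)/4 = -4 + (3 + 115*w²)/4 = -4 + (¾ + 115*w²/4) = -13/4 + 115*w²/4)
1/H(U(-1) - 1*243) = 1/(-13/4 + 115*(-5 - 1*243)²/4) = 1/(-13/4 + 115*(-5 - 243)²/4) = 1/(-13/4 + (115/4)*(-248)²) = 1/(-13/4 + (115/4)*61504) = 1/(-13/4 + 1768240) = 1/(7072947/4) = 4/7072947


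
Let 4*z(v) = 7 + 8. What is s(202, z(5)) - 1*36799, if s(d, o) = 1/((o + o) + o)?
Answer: -1655951/45 ≈ -36799.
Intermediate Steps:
z(v) = 15/4 (z(v) = (7 + 8)/4 = (¼)*15 = 15/4)
s(d, o) = 1/(3*o) (s(d, o) = 1/(2*o + o) = 1/(3*o))
s(202, z(5)) - 1*36799 = 1/(3*(15/4)) - 1*36799 = (⅓)*(4/15) - 36799 = 4/45 - 36799 = -1655951/45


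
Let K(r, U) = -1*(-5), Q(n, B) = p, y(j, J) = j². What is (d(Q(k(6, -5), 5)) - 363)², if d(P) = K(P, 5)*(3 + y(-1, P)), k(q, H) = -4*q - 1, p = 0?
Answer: 117649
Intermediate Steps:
k(q, H) = -1 - 4*q
Q(n, B) = 0
K(r, U) = 5
d(P) = 20 (d(P) = 5*(3 + (-1)²) = 5*(3 + 1) = 5*4 = 20)
(d(Q(k(6, -5), 5)) - 363)² = (20 - 363)² = (-343)² = 117649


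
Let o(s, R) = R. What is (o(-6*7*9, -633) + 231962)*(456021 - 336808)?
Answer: 27577424077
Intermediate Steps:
(o(-6*7*9, -633) + 231962)*(456021 - 336808) = (-633 + 231962)*(456021 - 336808) = 231329*119213 = 27577424077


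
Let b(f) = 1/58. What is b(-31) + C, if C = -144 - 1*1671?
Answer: -105269/58 ≈ -1815.0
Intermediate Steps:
b(f) = 1/58
C = -1815 (C = -144 - 1671 = -1815)
b(-31) + C = 1/58 - 1815 = -105269/58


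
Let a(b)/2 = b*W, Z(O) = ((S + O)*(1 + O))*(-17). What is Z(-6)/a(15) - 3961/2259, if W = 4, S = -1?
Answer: -121295/18072 ≈ -6.7118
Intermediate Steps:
Z(O) = -17*(1 + O)*(-1 + O) (Z(O) = ((-1 + O)*(1 + O))*(-17) = ((1 + O)*(-1 + O))*(-17) = -17*(1 + O)*(-1 + O))
a(b) = 8*b (a(b) = 2*(b*4) = 2*(4*b) = 8*b)
Z(-6)/a(15) - 3961/2259 = (17 - 17*(-6)²)/((8*15)) - 3961/2259 = (17 - 17*36)/120 - 3961*1/2259 = (17 - 612)*(1/120) - 3961/2259 = -595*1/120 - 3961/2259 = -119/24 - 3961/2259 = -121295/18072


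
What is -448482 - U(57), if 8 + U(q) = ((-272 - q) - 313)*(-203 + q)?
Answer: -542206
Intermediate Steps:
U(q) = -8 + (-585 - q)*(-203 + q) (U(q) = -8 + ((-272 - q) - 313)*(-203 + q) = -8 + (-585 - q)*(-203 + q))
-448482 - U(57) = -448482 - (118747 - 1*57**2 - 382*57) = -448482 - (118747 - 1*3249 - 21774) = -448482 - (118747 - 3249 - 21774) = -448482 - 1*93724 = -448482 - 93724 = -542206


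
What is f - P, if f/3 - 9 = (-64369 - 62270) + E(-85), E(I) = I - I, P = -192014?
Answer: -187876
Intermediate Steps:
E(I) = 0
f = -379890 (f = 27 + 3*((-64369 - 62270) + 0) = 27 + 3*(-126639 + 0) = 27 + 3*(-126639) = 27 - 379917 = -379890)
f - P = -379890 - 1*(-192014) = -379890 + 192014 = -187876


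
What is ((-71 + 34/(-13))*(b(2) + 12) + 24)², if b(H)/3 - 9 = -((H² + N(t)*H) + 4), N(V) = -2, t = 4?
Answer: 651627729/169 ≈ 3.8558e+6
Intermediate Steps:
b(H) = 15 - 3*H² + 6*H (b(H) = 27 + 3*(-((H² - 2*H) + 4)) = 27 + 3*(-(4 + H² - 2*H)) = 27 + 3*(-4 - H² + 2*H) = 27 + (-12 - 3*H² + 6*H) = 15 - 3*H² + 6*H)
((-71 + 34/(-13))*(b(2) + 12) + 24)² = ((-71 + 34/(-13))*((15 - 3*2² + 6*2) + 12) + 24)² = ((-71 + 34*(-1/13))*((15 - 3*4 + 12) + 12) + 24)² = ((-71 - 34/13)*((15 - 12 + 12) + 12) + 24)² = (-957*(15 + 12)/13 + 24)² = (-957/13*27 + 24)² = (-25839/13 + 24)² = (-25527/13)² = 651627729/169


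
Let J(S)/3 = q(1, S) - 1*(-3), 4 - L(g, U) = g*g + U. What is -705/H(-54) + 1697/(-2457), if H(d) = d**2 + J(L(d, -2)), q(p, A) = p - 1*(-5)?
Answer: -249128/267813 ≈ -0.93023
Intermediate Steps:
q(p, A) = 5 + p (q(p, A) = p + 5 = 5 + p)
L(g, U) = 4 - U - g**2 (L(g, U) = 4 - (g*g + U) = 4 - (g**2 + U) = 4 - (U + g**2) = 4 + (-U - g**2) = 4 - U - g**2)
J(S) = 27 (J(S) = 3*((5 + 1) - 1*(-3)) = 3*(6 + 3) = 3*9 = 27)
H(d) = 27 + d**2 (H(d) = d**2 + 27 = 27 + d**2)
-705/H(-54) + 1697/(-2457) = -705/(27 + (-54)**2) + 1697/(-2457) = -705/(27 + 2916) + 1697*(-1/2457) = -705/2943 - 1697/2457 = -705*1/2943 - 1697/2457 = -235/981 - 1697/2457 = -249128/267813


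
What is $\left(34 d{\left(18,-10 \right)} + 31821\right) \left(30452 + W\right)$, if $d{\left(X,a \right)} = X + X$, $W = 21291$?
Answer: $1709847435$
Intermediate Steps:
$d{\left(X,a \right)} = 2 X$
$\left(34 d{\left(18,-10 \right)} + 31821\right) \left(30452 + W\right) = \left(34 \cdot 2 \cdot 18 + 31821\right) \left(30452 + 21291\right) = \left(34 \cdot 36 + 31821\right) 51743 = \left(1224 + 31821\right) 51743 = 33045 \cdot 51743 = 1709847435$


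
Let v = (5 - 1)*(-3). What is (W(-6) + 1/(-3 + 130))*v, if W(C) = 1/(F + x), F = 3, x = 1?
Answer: -393/127 ≈ -3.0945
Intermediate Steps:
v = -12 (v = 4*(-3) = -12)
W(C) = 1/4 (W(C) = 1/(3 + 1) = 1/4)
(W(-6) + 1/(-3 + 130))*v = (1/4 + 1/(-3 + 130))*(-12) = (1/4 + 1/127)*(-12) = (131/508)*(-12) = -393/127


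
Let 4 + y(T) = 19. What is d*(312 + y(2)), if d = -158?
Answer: -51666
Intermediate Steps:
y(T) = 15 (y(T) = -4 + 19 = 15)
d*(312 + y(2)) = -158*(312 + 15) = -158*327 = -51666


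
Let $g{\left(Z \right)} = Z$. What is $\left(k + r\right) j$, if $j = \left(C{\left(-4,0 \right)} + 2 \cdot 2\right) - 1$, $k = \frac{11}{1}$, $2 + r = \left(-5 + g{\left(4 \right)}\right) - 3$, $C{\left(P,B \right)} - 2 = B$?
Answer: $25$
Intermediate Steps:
$C{\left(P,B \right)} = 2 + B$
$r = -6$ ($r = -2 + \left(\left(-5 + 4\right) - 3\right) = -2 - 4 = -6$)
$k = 11$ ($k = 11 \cdot 1 = 11$)
$j = 5$ ($j = \left(\left(2 + 0\right) + 2 \cdot 2\right) - 1 = \left(2 + 4\right) - 1 = 6 - 1 = 5$)
$\left(k + r\right) j = \left(11 - 6\right) 5 = 5 \cdot 5 = 25$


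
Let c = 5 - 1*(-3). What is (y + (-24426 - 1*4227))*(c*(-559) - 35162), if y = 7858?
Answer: 824189030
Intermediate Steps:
c = 8 (c = 5 + 3 = 8)
(y + (-24426 - 1*4227))*(c*(-559) - 35162) = (7858 + (-24426 - 1*4227))*(8*(-559) - 35162) = (7858 + (-24426 - 4227))*(-4472 - 35162) = (7858 - 28653)*(-39634) = -20795*(-39634) = 824189030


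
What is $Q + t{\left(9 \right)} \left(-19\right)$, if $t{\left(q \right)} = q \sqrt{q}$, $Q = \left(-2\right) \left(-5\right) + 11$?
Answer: $-492$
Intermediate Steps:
$Q = 21$ ($Q = 10 + 11 = 21$)
$t{\left(q \right)} = q^{\frac{3}{2}}$
$Q + t{\left(9 \right)} \left(-19\right) = 21 + 9^{\frac{3}{2}} \left(-19\right) = 21 + 27 \left(-19\right) = 21 - 513 = -492$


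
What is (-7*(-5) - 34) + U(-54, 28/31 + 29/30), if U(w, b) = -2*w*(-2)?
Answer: -215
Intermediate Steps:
U(w, b) = 4*w
(-7*(-5) - 34) + U(-54, 28/31 + 29/30) = (-7*(-5) - 34) + 4*(-54) = (35 - 34) - 216 = 1 - 216 = -215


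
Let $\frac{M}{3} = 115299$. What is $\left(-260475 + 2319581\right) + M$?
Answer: $2405003$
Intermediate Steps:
$M = 345897$ ($M = 3 \cdot 115299 = 345897$)
$\left(-260475 + 2319581\right) + M = \left(-260475 + 2319581\right) + 345897 = 2059106 + 345897 = 2405003$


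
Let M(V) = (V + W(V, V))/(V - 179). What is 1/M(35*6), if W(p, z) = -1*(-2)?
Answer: 31/212 ≈ 0.14623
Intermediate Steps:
W(p, z) = 2
M(V) = (2 + V)/(-179 + V) (M(V) = (V + 2)/(V - 179) = (2 + V)/(-179 + V))
1/M(35*6) = 1/((2 + 35*6)/(-179 + 35*6)) = 1/((2 + 210)/(-179 + 210)) = 1/(212/31) = 31/212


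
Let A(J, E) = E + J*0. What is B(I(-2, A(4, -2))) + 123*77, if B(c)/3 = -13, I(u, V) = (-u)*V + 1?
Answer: 9432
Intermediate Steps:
A(J, E) = E (A(J, E) = E + 0 = E)
I(u, V) = 1 - V*u (I(u, V) = -V*u + 1 = 1 - V*u)
B(c) = -39 (B(c) = 3*(-13) = -39)
B(I(-2, A(4, -2))) + 123*77 = -39 + 123*77 = -39 + 9471 = 9432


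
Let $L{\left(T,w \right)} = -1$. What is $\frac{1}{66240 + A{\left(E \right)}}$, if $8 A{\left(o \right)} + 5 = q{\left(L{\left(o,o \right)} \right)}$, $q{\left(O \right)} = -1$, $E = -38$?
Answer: $\frac{4}{264957} \approx 1.5097 \cdot 10^{-5}$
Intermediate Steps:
$A{\left(o \right)} = - \frac{3}{4}$ ($A{\left(o \right)} = - \frac{5}{8} + \frac{1}{8} \left(-1\right) = - \frac{5}{8} - \frac{1}{8} = - \frac{3}{4}$)
$\frac{1}{66240 + A{\left(E \right)}} = \frac{1}{66240 - \frac{3}{4}} = \frac{1}{\frac{264957}{4}} = \frac{4}{264957}$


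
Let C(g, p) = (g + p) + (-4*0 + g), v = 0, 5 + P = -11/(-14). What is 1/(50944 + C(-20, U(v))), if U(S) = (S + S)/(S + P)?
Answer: 1/50904 ≈ 1.9645e-5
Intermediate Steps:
P = -59/14 (P = -5 - 11/(-14) = -5 - 11*(-1/14) = -5 + 11/14 = -59/14 ≈ -4.2143)
U(S) = 2*S/(-59/14 + S) (U(S) = (S + S)/(S - 59/14) = (2*S)/(-59/14 + S) = 2*S/(-59/14 + S))
C(g, p) = p + 2*g (C(g, p) = (g + p) + (0 + g) = (g + p) + g = p + 2*g)
1/(50944 + C(-20, U(v))) = 1/(50944 + (28*0/(-59 + 14*0) + 2*(-20))) = 1/(50944 + (28*0/(-59 + 0) - 40)) = 1/(50944 + (28*0/(-59) - 40)) = 1/(50944 + (28*0*(-1/59) - 40)) = 1/(50944 + (0 - 40)) = 1/(50944 - 40) = 1/50904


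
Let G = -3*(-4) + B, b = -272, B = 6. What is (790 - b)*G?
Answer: 19116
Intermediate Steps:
G = 18 (G = -3*(-4) + 6 = 12 + 6 = 18)
(790 - b)*G = (790 - 1*(-272))*18 = (790 + 272)*18 = 1062*18 = 19116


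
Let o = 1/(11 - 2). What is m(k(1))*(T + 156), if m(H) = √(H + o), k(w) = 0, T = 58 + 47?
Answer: 87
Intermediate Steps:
T = 105
o = ⅑ (o = 1/9 = ⅑ ≈ 0.11111)
m(H) = √(⅑ + H) (m(H) = √(H + ⅑) = √(⅑ + H))
m(k(1))*(T + 156) = (√(1 + 9*0)/3)*(105 + 156) = (√(1 + 0)/3)*261 = (√1/3)*261 = ((⅓)*1)*261 = (⅓)*261 = 87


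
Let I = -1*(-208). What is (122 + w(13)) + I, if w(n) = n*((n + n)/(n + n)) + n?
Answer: 356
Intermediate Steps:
I = 208
w(n) = 2*n (w(n) = n*((2*n)/((2*n))) + n = n*((2*n)*(1/(2*n))) + n = n*1 + n = n + n = 2*n)
(122 + w(13)) + I = (122 + 2*13) + 208 = (122 + 26) + 208 = 148 + 208 = 356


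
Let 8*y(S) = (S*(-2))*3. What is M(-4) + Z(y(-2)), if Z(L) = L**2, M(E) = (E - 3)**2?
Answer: 205/4 ≈ 51.250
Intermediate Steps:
y(S) = -3*S/4 (y(S) = ((S*(-2))*3)/8 = (-2*S*3)/8 = (-6*S)/8 = -3*S/4)
M(E) = (-3 + E)**2
M(-4) + Z(y(-2)) = (-3 - 4)**2 + (-3/4*(-2))**2 = (-7)**2 + (3/2)**2 = 49 + 9/4 = 205/4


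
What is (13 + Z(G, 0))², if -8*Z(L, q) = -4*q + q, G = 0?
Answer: 169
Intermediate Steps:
Z(L, q) = 3*q/8 (Z(L, q) = -(-4*q + q)/8 = -(-3)*q/8 = 3*q/8)
(13 + Z(G, 0))² = (13 + (3/8)*0)² = (13 + 0)² = 13² = 169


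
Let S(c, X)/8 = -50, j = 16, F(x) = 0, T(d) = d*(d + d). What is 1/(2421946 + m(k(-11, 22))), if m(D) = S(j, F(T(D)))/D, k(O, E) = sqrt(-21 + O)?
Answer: 1210973/2932911215958 - 25*I*sqrt(2)/2932911215958 ≈ 4.1289e-7 - 1.2055e-11*I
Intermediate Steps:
T(d) = 2*d**2 (T(d) = d*(2*d) = 2*d**2)
S(c, X) = -400 (S(c, X) = 8*(-50) = -400)
m(D) = -400/D
1/(2421946 + m(k(-11, 22))) = 1/(2421946 - 400/sqrt(-21 - 11)) = 1/(2421946 - 400*(-I*sqrt(2)/8)) = 1/(2421946 - (-50)*I*sqrt(2)) = 1/(2421946 + 50*I*sqrt(2))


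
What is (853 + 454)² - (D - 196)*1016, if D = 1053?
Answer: 837537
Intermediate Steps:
(853 + 454)² - (D - 196)*1016 = (853 + 454)² - (1053 - 196)*1016 = 1307² - 857*1016 = 1708249 - 1*870712 = 1708249 - 870712 = 837537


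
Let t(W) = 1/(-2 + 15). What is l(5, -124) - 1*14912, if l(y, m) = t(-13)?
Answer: -193855/13 ≈ -14912.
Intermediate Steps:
t(W) = 1/13
l(y, m) = 1/13
l(5, -124) - 1*14912 = 1/13 - 1*14912 = 1/13 - 14912 = -193855/13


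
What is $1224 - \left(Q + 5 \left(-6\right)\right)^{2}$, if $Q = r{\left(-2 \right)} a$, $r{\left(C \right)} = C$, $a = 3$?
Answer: $-72$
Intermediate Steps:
$Q = -6$ ($Q = \left(-2\right) 3 = -6$)
$1224 - \left(Q + 5 \left(-6\right)\right)^{2} = 1224 - \left(-6 + 5 \left(-6\right)\right)^{2} = 1224 - \left(-6 - 30\right)^{2} = 1224 - \left(-36\right)^{2} = 1224 - 1296 = -72$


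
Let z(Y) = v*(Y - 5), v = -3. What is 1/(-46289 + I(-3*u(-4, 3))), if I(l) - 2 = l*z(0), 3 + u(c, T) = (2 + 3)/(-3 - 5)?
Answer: -8/368991 ≈ -2.1681e-5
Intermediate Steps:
z(Y) = 15 - 3*Y (z(Y) = -3*(Y - 5) = -3*(-5 + Y) = 15 - 3*Y)
u(c, T) = -29/8 (u(c, T) = -3 + (2 + 3)/(-3 - 5) = -3 + 5/(-8) = -3 + 5*(-⅛) = -3 - 5/8 = -29/8)
I(l) = 2 + 15*l (I(l) = 2 + l*(15 - 3*0) = 2 + l*(15 + 0) = 2 + l*15 = 2 + 15*l)
1/(-46289 + I(-3*u(-4, 3))) = 1/(-46289 + (2 + 15*(-3*(-29/8)))) = 1/(-46289 + (2 + 15*(87/8))) = 1/(-46289 + (2 + 1305/8)) = 1/(-46289 + 1321/8) = 1/(-368991/8) = -8/368991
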